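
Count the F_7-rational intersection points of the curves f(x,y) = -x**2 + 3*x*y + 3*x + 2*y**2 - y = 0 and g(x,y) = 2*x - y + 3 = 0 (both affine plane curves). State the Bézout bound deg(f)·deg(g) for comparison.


Common zeros: ∅; count = 0; Bézout bound = 2.

deg(f) = 2, deg(g) = 1, so Bézout bound = 2.
Scan x ∈ F_7. For each x, list the y ∈ F_7 with f(x, y) ≡ 0 and those with g(x, y) ≡ 0 (mod 7); the common zeros in that column are the intersection.
  x = 0: f ≡ 0 at y ∈ {0, 4}; g ≡ 0 at y ∈ {3}; common: ∅.
  x = 1: f ≡ 0 at y ∈ {2, 4}; g ≡ 0 at y ∈ {5}; common: ∅.
  x = 2: f ≡ 0 at y ∈ {3, 5}; g ≡ 0 at y ∈ {0}; common: ∅.
  x = 3: f ≡ 0 at y ∈ {0, 3}; g ≡ 0 at y ∈ {2}; common: ∅.
  x = 4: f ≡ 0 at y ∈ ∅; g ≡ 0 at y ∈ {4}; common: ∅.
  x = 5: f ≡ 0 at y ∈ ∅; g ≡ 0 at y ∈ {6}; common: ∅.
  x = 6: f ≡ 0 at y ∈ ∅; g ≡ 0 at y ∈ {1}; common: ∅.
Collecting: common zeros = ∅, so the count is 0.
Comparison with the Bézout bound: 0 ≤ 2 = deg(f)·deg(g), as expected for curves with no common component (the affine F_7-count falls short of the bound because intersections may lie at infinity, over extension fields, or carry multiplicity).


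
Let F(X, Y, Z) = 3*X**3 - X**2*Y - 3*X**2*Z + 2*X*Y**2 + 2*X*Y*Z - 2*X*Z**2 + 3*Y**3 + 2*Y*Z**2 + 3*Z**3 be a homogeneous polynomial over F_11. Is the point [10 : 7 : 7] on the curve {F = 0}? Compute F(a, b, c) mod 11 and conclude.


F(10,7,7) ≡ 8 (mod 11); P is NOT on the curve.

Evaluate F(10, 7, 7) term-by-term (mod 11).
  3*X**3 ↦ 3·1000·1·1 = 3000
  -X**2*Y ↦ -1·100·7·1 = -700
  -3*X**2*Z ↦ -3·100·1·7 = -2100
  2*X*Y**2 ↦ 2·10·49·1 = 980
  2*X*Y*Z ↦ 2·10·7·7 = 980
  -2*X*Z**2 ↦ -2·10·1·49 = -980
  3*Y**3 ↦ 3·1·343·1 = 1029
  2*Y*Z**2 ↦ 2·1·7·49 = 686
  3*Z**3 ↦ 3·1·1·343 = 1029
Sum: F(10, 7, 7) = (3000) + (-700) + (-2100) + (980) + (980) + (-980) + (1029) + (686) + (1029) = 3924.
Reducing mod 11: 3924 ≡ 8 (mod 11).
Since F(a, b, c) ≡ 8 ≠ 0 (mod 11), P does NOT lie on the curve.


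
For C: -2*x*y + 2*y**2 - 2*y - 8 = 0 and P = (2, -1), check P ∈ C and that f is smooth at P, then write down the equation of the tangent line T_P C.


Tangent line at P: 2*x - 10*y - 14 = 0.

Step 1: f(2, -1) = 0, so P lies on C.
Step 2: partial derivatives
  f_x(x, y) = -2*y, f_y(x, y) = -2*x + 4*y - 2.
  f_x(P) = 2, f_y(P) = -10 (gradient nonzero, so P is smooth).
Step 3: tangent line at P: 2·(x − 2) + -10·(y − -1) = 0.
Expanding: 2*x - 10*y - 14 = 0.


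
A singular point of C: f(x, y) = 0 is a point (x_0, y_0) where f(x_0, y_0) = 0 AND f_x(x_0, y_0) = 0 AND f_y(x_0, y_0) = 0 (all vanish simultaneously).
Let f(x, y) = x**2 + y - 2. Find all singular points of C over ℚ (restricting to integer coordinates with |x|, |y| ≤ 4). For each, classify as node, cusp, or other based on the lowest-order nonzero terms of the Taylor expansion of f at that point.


No singular points in the scanned grid; C is smooth there.

Compute partial derivatives:
  f_x = 2*x.
  f_y = 1.
f_y = 1 is a nonzero constant, so f_y never vanishes: no point (x, y) can satisfy f = f_x = f_y = 0. In particular no (x, y) ∈ {−4, ..., 4}² is singular; the curve is smooth.


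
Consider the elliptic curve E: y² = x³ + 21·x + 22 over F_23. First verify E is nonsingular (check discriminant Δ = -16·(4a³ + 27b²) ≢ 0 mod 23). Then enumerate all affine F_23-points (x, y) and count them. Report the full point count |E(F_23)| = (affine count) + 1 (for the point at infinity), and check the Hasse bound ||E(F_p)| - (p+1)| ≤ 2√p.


Affine points = {(2, 7), (2, 16), (4, 3), (4, 20), (7, 11), (7, 12), (8, 9), (8, 14), (10, 6), (10, 17), (12, 1), (12, 22), (13, 10), (13, 13), (14, 1), (14, 22), (15, 3), (15, 20), (17, 5), (17, 18), (19, 9), (19, 14), (20, 1), (20, 22), (21, 8), (21, 15), (22, 0)}; affine count = 27; |E(F_23)| = 28.

Discriminant check: Δ ∝ 4a³ + 27b² = 4·21³ + 27·22² = 4·9261 + 27·484 ≡ 18 (mod 23). Nonzero ⇒ E is nonsingular.
For each x ∈ F_23, compute rhs = x³ + 21·x + 22 mod 23, then count y ∈ F_23 with y² ≡ rhs.
  x = 0: rhs = 22, matching y values: none (0 points).
  x = 1: rhs = 21, matching y values: none (0 points).
  x = 2: rhs = 3, matching y values: 7, 16 (2 points).
  x = 3: rhs = 20, matching y values: none (0 points).
  x = 4: rhs = 9, matching y values: 3, 20 (2 points).
  x = 5: rhs = 22, matching y values: none (0 points).
  x = 6: rhs = 19, matching y values: none (0 points).
  x = 7: rhs = 6, matching y values: 11, 12 (2 points).
  x = 8: rhs = 12, matching y values: 9, 14 (2 points).
  x = 9: rhs = 20, matching y values: none (0 points).
  x = 10: rhs = 13, matching y values: 6, 17 (2 points).
  x = 11: rhs = 20, matching y values: none (0 points).
  x = 12: rhs = 1, matching y values: 1, 22 (2 points).
  x = 13: rhs = 8, matching y values: 10, 13 (2 points).
  x = 14: rhs = 1, matching y values: 1, 22 (2 points).
  x = 15: rhs = 9, matching y values: 3, 20 (2 points).
  x = 16: rhs = 15, matching y values: none (0 points).
  x = 17: rhs = 2, matching y values: 5, 18 (2 points).
  x = 18: rhs = 22, matching y values: none (0 points).
  x = 19: rhs = 12, matching y values: 9, 14 (2 points).
  x = 20: rhs = 1, matching y values: 1, 22 (2 points).
  x = 21: rhs = 18, matching y values: 8, 15 (2 points).
  x = 22: rhs = 0, matching y values: 0 (1 points).
Total affine count: 27.
Full point count |E(F_23)| = 27 + 1 = 28.
Hasse bound: |28 − (23+1)| = |4| = 4 ≤ 2√23 ≈ 9.5917 ✓.


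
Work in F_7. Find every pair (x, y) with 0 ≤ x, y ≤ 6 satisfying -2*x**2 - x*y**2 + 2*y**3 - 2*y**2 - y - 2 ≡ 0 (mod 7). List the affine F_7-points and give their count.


Affine F_7-points: {(3, 3)}; count = 1.

For each of the 49 pairs (x, y) ∈ F_7², evaluate f(x, y) mod 7. Record the zeros.
  x = 0: [0↦5, 1↦4, 2↦4, 3↦3, 4↦6, 5↦4, 6↦2]  zeros at y ∈ ∅
  x = 1: [0↦3, 1↦1, 2↦5, 3↦6, 4↦2, 5↦5, 6↦6]  zeros at y ∈ ∅
  x = 2: [0↦4, 1↦1, 2↦2, 3↦5, 4↦1, 5↦2, 6↦6]  zeros at y ∈ ∅
  x = 3: [0↦1, 1↦4, 2↦2, 3↦0, 4↦3, 5↦2, 6↦2]  zeros at y ∈ {3}
  x = 4: [0↦1, 1↦3, 2↦5, 3↦5, 4↦1, 5↦5, 6↦1]  zeros at y ∈ ∅
  x = 5: [0↦4, 1↦5, 2↦4, 3↦6, 4↦2, 5↦4, 6↦3]  zeros at y ∈ ∅
  x = 6: [0↦3, 1↦3, 2↦6, 3↦3, 4↦6, 5↦6, 6↦1]  zeros at y ∈ ∅
Collecting zeros: affine points = {(3, 3)}.
Total count |C(F_7)_aff| = 1.


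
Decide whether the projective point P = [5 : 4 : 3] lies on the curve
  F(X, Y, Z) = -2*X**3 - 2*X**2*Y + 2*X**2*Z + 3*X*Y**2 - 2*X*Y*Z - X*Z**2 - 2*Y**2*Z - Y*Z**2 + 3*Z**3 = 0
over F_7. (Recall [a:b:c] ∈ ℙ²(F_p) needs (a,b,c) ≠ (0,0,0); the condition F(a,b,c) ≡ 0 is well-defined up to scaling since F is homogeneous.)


F(5,4,3) ≡ 4 (mod 7); P is NOT on the curve.

Evaluate F(5, 4, 3) term-by-term (mod 7).
  -2*X**3 ↦ -2·125·1·1 = -250
  -2*X**2*Y ↦ -2·25·4·1 = -200
  2*X**2*Z ↦ 2·25·1·3 = 150
  3*X*Y**2 ↦ 3·5·16·1 = 240
  -2*X*Y*Z ↦ -2·5·4·3 = -120
  -X*Z**2 ↦ -1·5·1·9 = -45
  -2*Y**2*Z ↦ -2·1·16·3 = -96
  -Y*Z**2 ↦ -1·1·4·9 = -36
  3*Z**3 ↦ 3·1·1·27 = 81
Sum: F(5, 4, 3) = (-250) + (-200) + (150) + (240) + (-120) + (-45) + (-96) + (-36) + (81) = -276.
Reducing mod 7: -276 ≡ 4 (mod 7).
Since F(a, b, c) ≡ 4 ≠ 0 (mod 7), P does NOT lie on the curve.


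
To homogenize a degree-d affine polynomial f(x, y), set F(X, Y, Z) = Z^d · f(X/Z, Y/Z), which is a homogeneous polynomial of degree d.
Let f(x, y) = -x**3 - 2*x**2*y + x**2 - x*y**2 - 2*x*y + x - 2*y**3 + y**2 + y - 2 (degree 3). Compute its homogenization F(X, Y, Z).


F(X, Y, Z) = -X**3 - 2*X**2*Y + X**2*Z - X*Y**2 - 2*X*Y*Z + X*Z**2 - 2*Y**3 + Y**2*Z + Y*Z**2 - 2*Z**3

deg(f) = 3.
Substitute x = X/Z, y = Y/Z into f, then multiply by Z^3.
  monomial -1·x^3·y^0 ↦ -1·X^3·Y^0·Z^0.
  monomial -2·x^2·y^1 ↦ -2·X^2·Y^1·Z^0.
  monomial 1·x^2·y^0 ↦ 1·X^2·Y^0·Z^1.
  monomial -1·x^1·y^2 ↦ -1·X^1·Y^2·Z^0.
  monomial -2·x^1·y^1 ↦ -2·X^1·Y^1·Z^1.
  monomial 1·x^1·y^0 ↦ 1·X^1·Y^0·Z^2.
  monomial -2·x^0·y^3 ↦ -2·X^0·Y^3·Z^0.
  monomial 1·x^0·y^2 ↦ 1·X^0·Y^2·Z^1.
  monomial 1·x^0·y^1 ↦ 1·X^0·Y^1·Z^2.
  monomial -2·x^0·y^0 ↦ -2·X^0·Y^0·Z^3.
Collecting: F(X, Y, Z) = -X**3 - 2*X**2*Y + X**2*Z - X*Y**2 - 2*X*Y*Z + X*Z**2 - 2*Y**3 + Y**2*Z + Y*Z**2 - 2*Z**3.


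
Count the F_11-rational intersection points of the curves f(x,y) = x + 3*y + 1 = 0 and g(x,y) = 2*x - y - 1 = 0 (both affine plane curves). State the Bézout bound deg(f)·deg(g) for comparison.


Common zeros: {(5, 9)}; count = 1; Bézout bound = 1.

deg(f) = 1, deg(g) = 1, so Bézout bound = 1.
Scan x ∈ F_11. For each x, list the y ∈ F_11 with f(x, y) ≡ 0 and those with g(x, y) ≡ 0 (mod 11); the common zeros in that column are the intersection.
  x = 0: f ≡ 0 at y ∈ {7}; g ≡ 0 at y ∈ {10}; common: ∅.
  x = 1: f ≡ 0 at y ∈ {3}; g ≡ 0 at y ∈ {1}; common: ∅.
  x = 2: f ≡ 0 at y ∈ {10}; g ≡ 0 at y ∈ {3}; common: ∅.
  x = 3: f ≡ 0 at y ∈ {6}; g ≡ 0 at y ∈ {5}; common: ∅.
  x = 4: f ≡ 0 at y ∈ {2}; g ≡ 0 at y ∈ {7}; common: ∅.
  x = 5: f ≡ 0 at y ∈ {9}; g ≡ 0 at y ∈ {9}; common: {9}.
  x = 6: f ≡ 0 at y ∈ {5}; g ≡ 0 at y ∈ {0}; common: ∅.
  x = 7: f ≡ 0 at y ∈ {1}; g ≡ 0 at y ∈ {2}; common: ∅.
  x = 8: f ≡ 0 at y ∈ {8}; g ≡ 0 at y ∈ {4}; common: ∅.
  x = 9: f ≡ 0 at y ∈ {4}; g ≡ 0 at y ∈ {6}; common: ∅.
  x = 10: f ≡ 0 at y ∈ {0}; g ≡ 0 at y ∈ {8}; common: ∅.
Collecting: common zeros = {(5, 9)}, so the count is 1.
Comparison with the Bézout bound: 1 ≤ 1 = deg(f)·deg(g), as expected for curves with no common component (the bound is attained).


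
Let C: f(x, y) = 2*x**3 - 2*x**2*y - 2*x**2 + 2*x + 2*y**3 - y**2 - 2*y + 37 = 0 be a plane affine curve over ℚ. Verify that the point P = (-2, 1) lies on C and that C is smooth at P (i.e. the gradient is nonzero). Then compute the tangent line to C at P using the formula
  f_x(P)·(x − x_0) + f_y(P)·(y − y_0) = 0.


Tangent line at P: 42*x - 6*y + 90 = 0.

Step 1: f(-2, 1) = 0, so P lies on C.
Step 2: partial derivatives
  f_x(x, y) = 6*x**2 - 4*x*y - 4*x + 2, f_y(x, y) = -2*x**2 + 6*y**2 - 2*y - 2.
  f_x(P) = 42, f_y(P) = -6 (gradient nonzero, so P is smooth).
Step 3: tangent line at P: 42·(x − -2) + -6·(y − 1) = 0.
Expanding: 42*x - 6*y + 90 = 0.


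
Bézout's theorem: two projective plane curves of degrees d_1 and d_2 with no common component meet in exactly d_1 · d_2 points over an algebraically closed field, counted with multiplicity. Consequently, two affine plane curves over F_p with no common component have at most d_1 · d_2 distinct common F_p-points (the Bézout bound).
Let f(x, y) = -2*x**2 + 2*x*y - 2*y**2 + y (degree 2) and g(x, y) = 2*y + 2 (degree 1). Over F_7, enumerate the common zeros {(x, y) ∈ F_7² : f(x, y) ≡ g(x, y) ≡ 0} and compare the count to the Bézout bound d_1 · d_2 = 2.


Common zeros: {(1, 6), (5, 6)}; count = 2; Bézout bound = 2.

deg(f) = 2, deg(g) = 1, so Bézout bound = 2.
Scan x ∈ F_7. For each x, list the y ∈ F_7 with f(x, y) ≡ 0 and those with g(x, y) ≡ 0 (mod 7); the common zeros in that column are the intersection.
  x = 0: f ≡ 0 at y ∈ {0, 4}; g ≡ 0 at y ∈ {6}; common: ∅.
  x = 1: f ≡ 0 at y ∈ {6}; g ≡ 0 at y ∈ {6}; common: {6}.
  x = 2: f ≡ 0 at y ∈ ∅; g ≡ 0 at y ∈ {6}; common: ∅.
  x = 3: f ≡ 0 at y ∈ ∅; g ≡ 0 at y ∈ {6}; common: ∅.
  x = 4: f ≡ 0 at y ∈ {4}; g ≡ 0 at y ∈ {6}; common: ∅.
  x = 5: f ≡ 0 at y ∈ {3, 6}; g ≡ 0 at y ∈ {6}; common: {6}.
  x = 6: f ≡ 0 at y ∈ ∅; g ≡ 0 at y ∈ {6}; common: ∅.
Collecting: common zeros = {(1, 6), (5, 6)}, so the count is 2.
Comparison with the Bézout bound: 2 ≤ 2 = deg(f)·deg(g), as expected for curves with no common component (the bound is attained).


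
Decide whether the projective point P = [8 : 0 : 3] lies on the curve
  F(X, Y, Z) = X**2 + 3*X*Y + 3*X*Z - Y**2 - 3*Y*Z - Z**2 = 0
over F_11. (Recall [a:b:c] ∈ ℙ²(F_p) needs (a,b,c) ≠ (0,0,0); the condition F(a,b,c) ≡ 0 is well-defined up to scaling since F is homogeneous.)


F(8,0,3) ≡ 6 (mod 11); P is NOT on the curve.

Evaluate F(8, 0, 3) term-by-term (mod 11).
  X**2 ↦ 1·64·1·1 = 64
  3*X*Y ↦ 3·8·0·1 = 0
  3*X*Z ↦ 3·8·1·3 = 72
  -Y**2 ↦ -1·1·0·1 = 0
  -3*Y*Z ↦ -3·1·0·3 = 0
  -Z**2 ↦ -1·1·1·9 = -9
Sum: F(8, 0, 3) = (64) + (0) + (72) + (0) + (0) + (-9) = 127.
Reducing mod 11: 127 ≡ 6 (mod 11).
Since F(a, b, c) ≡ 6 ≠ 0 (mod 11), P does NOT lie on the curve.


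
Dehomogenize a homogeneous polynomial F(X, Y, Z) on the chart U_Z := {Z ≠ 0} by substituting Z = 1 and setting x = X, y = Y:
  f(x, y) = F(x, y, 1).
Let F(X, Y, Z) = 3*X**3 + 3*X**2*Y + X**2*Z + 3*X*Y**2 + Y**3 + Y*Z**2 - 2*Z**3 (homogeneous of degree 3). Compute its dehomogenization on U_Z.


f(x, y) = 3*x**3 + 3*x**2*y + x**2 + 3*x*y**2 + y**3 + y - 2

On U_Z we set Z = 1. Each monomial c·X^i·Y^j·Z^k in F becomes c·x^i·y^j·1^k = c·x^i·y^j.
Substituting Z = 1: F(X, Y, 1) = 3*x**3 + 3*x**2*y + x**2 + 3*x*y**2 + y**3 + y - 2.
Note: deg(f) ≤ deg(F) = 3; strict inequality happens when F is divisible by Z (lost terms).


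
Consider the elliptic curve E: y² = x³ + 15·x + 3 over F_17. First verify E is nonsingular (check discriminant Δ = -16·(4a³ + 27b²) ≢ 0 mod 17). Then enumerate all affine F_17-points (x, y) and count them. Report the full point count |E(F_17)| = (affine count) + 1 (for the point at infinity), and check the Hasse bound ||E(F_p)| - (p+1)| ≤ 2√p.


Affine points = {(1, 6), (1, 11), (4, 5), (4, 12), (5, 4), (5, 13), (7, 3), (7, 14), (9, 0), (13, 7), (13, 10), (14, 4), (14, 13), (15, 4), (15, 13), (16, 2), (16, 15)}; affine count = 17; |E(F_17)| = 18.

Discriminant check: Δ ∝ 4a³ + 27b² = 4·15³ + 27·3² = 4·3375 + 27·9 ≡ 7 (mod 17). Nonzero ⇒ E is nonsingular.
For each x ∈ F_17, compute rhs = x³ + 15·x + 3 mod 17, then count y ∈ F_17 with y² ≡ rhs.
  x = 0: rhs = 3, matching y values: none (0 points).
  x = 1: rhs = 2, matching y values: 6, 11 (2 points).
  x = 2: rhs = 7, matching y values: none (0 points).
  x = 3: rhs = 7, matching y values: none (0 points).
  x = 4: rhs = 8, matching y values: 5, 12 (2 points).
  x = 5: rhs = 16, matching y values: 4, 13 (2 points).
  x = 6: rhs = 3, matching y values: none (0 points).
  x = 7: rhs = 9, matching y values: 3, 14 (2 points).
  x = 8: rhs = 6, matching y values: none (0 points).
  x = 9: rhs = 0, matching y values: 0 (1 points).
  x = 10: rhs = 14, matching y values: none (0 points).
  x = 11: rhs = 3, matching y values: none (0 points).
  x = 12: rhs = 7, matching y values: none (0 points).
  x = 13: rhs = 15, matching y values: 7, 10 (2 points).
  x = 14: rhs = 16, matching y values: 4, 13 (2 points).
  x = 15: rhs = 16, matching y values: 4, 13 (2 points).
  x = 16: rhs = 4, matching y values: 2, 15 (2 points).
Total affine count: 17.
Full point count |E(F_17)| = 17 + 1 = 18.
Hasse bound: |18 − (17+1)| = |0| = 0 ≤ 2√17 ≈ 8.2462 ✓.


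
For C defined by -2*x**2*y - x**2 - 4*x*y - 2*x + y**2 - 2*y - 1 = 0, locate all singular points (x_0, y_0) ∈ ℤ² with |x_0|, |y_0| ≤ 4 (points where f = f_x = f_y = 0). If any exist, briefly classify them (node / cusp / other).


Singular points: {(-1, 0)}; classification: node.

Compute partial derivatives:
  f_x = -4*x*y - 2*x - 4*y - 2.
  f_y = -2*x**2 - 4*x + 2*y - 2.
Scan x_0 ∈ {−4, ..., 4}. For each x_0, f_y(x_0, y) is a polynomial in y; find its integer roots y ∈ {−4, ..., 4}, then test f_x and f at those candidates.
  x = -4: f_y(-4, y) = 2*y - 18; no integer root y with |y| ≤ 4.
  x = -3: f_y(-3, y) = 2*y - 8; vanishes at y ∈ {4}. (-3, 4): f_x = 36 ≠ 0.
  x = -2: f_y(-2, y) = 2*y - 2; vanishes at y ∈ {1}. (-2, 1): f_x = 6 ≠ 0.
  x = -1: f_y(-1, y) = 2*y; vanishes at y ∈ {0}. (-1, 0): f_x = 0, f = 0 — SINGULAR.
  x = 0: f_y(0, y) = 2*y - 2; vanishes at y ∈ {1}. (0, 1): f_x = -6 ≠ 0.
  x = 1: f_y(1, y) = 2*y - 8; vanishes at y ∈ {4}. (1, 4): f_x = -36 ≠ 0.
  x = 2: f_y(2, y) = 2*y - 18; no integer root y with |y| ≤ 4.
  x = 3: f_y(3, y) = 2*y - 32; no integer root y with |y| ≤ 4.
  x = 4: f_y(4, y) = 2*y - 50; no integer root y with |y| ≤ 4.
Only singular point on the grid: (-1, 0).
Classify: substitute x = -1 + u, y = 0 + v and expand: f = -2*u**2*v - u**2 + v**2.
No constant or linear terms (consistent with a singular point). Quadratic part: -u**2 + v**2. Cubic part: -2*u**2*v.
The quadratic part v**2 - u**2 = (v − u)(v + u) splits into two distinct linear factors, so there are two distinct tangent lines y − 0 = ±(x − -1) — this is a node (ordinary double point).
Classification: node.


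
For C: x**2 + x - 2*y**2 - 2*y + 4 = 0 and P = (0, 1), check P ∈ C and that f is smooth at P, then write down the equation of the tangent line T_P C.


Tangent line at P: x - 6*y + 6 = 0.

Step 1: f(0, 1) = 0, so P lies on C.
Step 2: partial derivatives
  f_x(x, y) = 2*x + 1, f_y(x, y) = -4*y - 2.
  f_x(P) = 1, f_y(P) = -6 (gradient nonzero, so P is smooth).
Step 3: tangent line at P: 1·(x − 0) + -6·(y − 1) = 0.
Expanding: x - 6*y + 6 = 0.


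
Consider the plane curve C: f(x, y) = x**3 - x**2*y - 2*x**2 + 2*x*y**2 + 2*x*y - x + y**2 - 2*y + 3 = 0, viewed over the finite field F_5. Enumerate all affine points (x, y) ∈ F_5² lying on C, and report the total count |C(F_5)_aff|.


Affine F_5-points: {(1, 3), (1, 4), (2, 3), (4, 1), (4, 4)}; count = 5.

For each of the 25 pairs (x, y) ∈ F_5², evaluate f(x, y) mod 5. Record the zeros.
  x = 0: [0↦3, 1↦2, 2↦3, 3↦1, 4↦1]  zeros at y ∈ ∅
  x = 1: [0↦1, 1↦3, 2↦1, 3↦0, 4↦0]  zeros at y ∈ {3, 4}
  x = 2: [0↦1, 1↦4, 2↦2, 3↦0, 4↦3]  zeros at y ∈ {3}
  x = 3: [0↦4, 1↦1, 2↦2, 3↦2, 4↦1]  zeros at y ∈ ∅
  x = 4: [0↦1, 1↦0, 2↦2, 3↦2, 4↦0]  zeros at y ∈ {1, 4}
Collecting zeros: affine points = {(1, 3), (1, 4), (2, 3), (4, 1), (4, 4)}.
Total count |C(F_5)_aff| = 5.


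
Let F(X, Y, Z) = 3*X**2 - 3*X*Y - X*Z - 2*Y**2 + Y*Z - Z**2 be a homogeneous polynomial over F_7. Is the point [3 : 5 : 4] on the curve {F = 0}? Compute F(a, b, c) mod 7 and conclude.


F(3,5,4) ≡ 1 (mod 7); P is NOT on the curve.

Evaluate F(3, 5, 4) term-by-term (mod 7).
  3*X**2 ↦ 3·9·1·1 = 27
  -3*X*Y ↦ -3·3·5·1 = -45
  -X*Z ↦ -1·3·1·4 = -12
  -2*Y**2 ↦ -2·1·25·1 = -50
  Y*Z ↦ 1·1·5·4 = 20
  -Z**2 ↦ -1·1·1·16 = -16
Sum: F(3, 5, 4) = (27) + (-45) + (-12) + (-50) + (20) + (-16) = -76.
Reducing mod 7: -76 ≡ 1 (mod 7).
Since F(a, b, c) ≡ 1 ≠ 0 (mod 7), P does NOT lie on the curve.


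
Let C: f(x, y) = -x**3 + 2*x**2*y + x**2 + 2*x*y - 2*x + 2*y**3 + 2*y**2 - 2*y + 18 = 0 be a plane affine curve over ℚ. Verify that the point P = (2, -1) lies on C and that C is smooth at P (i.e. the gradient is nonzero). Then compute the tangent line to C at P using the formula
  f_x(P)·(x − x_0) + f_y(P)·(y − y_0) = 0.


Tangent line at P: -20*x + 12*y + 52 = 0.

Step 1: f(2, -1) = 0, so P lies on C.
Step 2: partial derivatives
  f_x(x, y) = -3*x**2 + 4*x*y + 2*x + 2*y - 2, f_y(x, y) = 2*x**2 + 2*x + 6*y**2 + 4*y - 2.
  f_x(P) = -20, f_y(P) = 12 (gradient nonzero, so P is smooth).
Step 3: tangent line at P: -20·(x − 2) + 12·(y − -1) = 0.
Expanding: -20*x + 12*y + 52 = 0.


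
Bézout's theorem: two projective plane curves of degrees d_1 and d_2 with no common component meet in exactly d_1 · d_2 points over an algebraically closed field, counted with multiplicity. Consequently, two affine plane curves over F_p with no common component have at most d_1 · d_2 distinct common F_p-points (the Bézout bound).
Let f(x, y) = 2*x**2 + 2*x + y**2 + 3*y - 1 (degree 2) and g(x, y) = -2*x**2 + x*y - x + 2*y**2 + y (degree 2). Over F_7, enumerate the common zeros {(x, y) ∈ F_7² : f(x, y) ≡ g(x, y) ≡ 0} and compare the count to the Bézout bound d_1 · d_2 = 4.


Common zeros: {(1, 3), (3, 5)}; count = 2; Bézout bound = 4.

deg(f) = 2, deg(g) = 2, so Bézout bound = 4.
Scan x ∈ F_7. For each x, list the y ∈ F_7 with f(x, y) ≡ 0 and those with g(x, y) ≡ 0 (mod 7); the common zeros in that column are the intersection.
  x = 0: f ≡ 0 at y ∈ ∅; g ≡ 0 at y ∈ {0, 3}; common: ∅.
  x = 1: f ≡ 0 at y ∈ {1, 3}; g ≡ 0 at y ∈ {3}; common: {3}.
  x = 2: f ≡ 0 at y ∈ {2}; g ≡ 0 at y ∈ ∅; common: ∅.
  x = 3: f ≡ 0 at y ∈ {5, 6}; g ≡ 0 at y ∈ {0, 5}; common: {5}.
  x = 4: f ≡ 0 at y ∈ {2}; g ≡ 0 at y ∈ ∅; common: ∅.
  x = 5: f ≡ 0 at y ∈ {1, 3}; g ≡ 0 at y ∈ {2}; common: ∅.
  x = 6: f ≡ 0 at y ∈ ∅; g ≡ 0 at y ∈ {2, 5}; common: ∅.
Collecting: common zeros = {(1, 3), (3, 5)}, so the count is 2.
Comparison with the Bézout bound: 2 ≤ 4 = deg(f)·deg(g), as expected for curves with no common component (the affine F_7-count falls short of the bound because intersections may lie at infinity, over extension fields, or carry multiplicity).


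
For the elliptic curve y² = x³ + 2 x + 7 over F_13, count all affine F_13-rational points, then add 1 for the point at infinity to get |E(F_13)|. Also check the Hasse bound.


Affine points = {(1, 6), (1, 7), (3, 1), (3, 12), (4, 1), (4, 12), (5, 5), (5, 8), (6, 1), (6, 12), (7, 0), (9, 0), (10, 0), (12, 2), (12, 11)}; affine count = 15; |E(F_13)| = 16.

Discriminant check: Δ ∝ 4a³ + 27b² = 4·2³ + 27·7² = 4·8 + 27·49 ≡ 3 (mod 13). Nonzero ⇒ E is nonsingular.
For each x ∈ F_13, compute rhs = x³ + 2·x + 7 mod 13, then count y ∈ F_13 with y² ≡ rhs.
  x = 0: rhs = 7, matching y values: none (0 points).
  x = 1: rhs = 10, matching y values: 6, 7 (2 points).
  x = 2: rhs = 6, matching y values: none (0 points).
  x = 3: rhs = 1, matching y values: 1, 12 (2 points).
  x = 4: rhs = 1, matching y values: 1, 12 (2 points).
  x = 5: rhs = 12, matching y values: 5, 8 (2 points).
  x = 6: rhs = 1, matching y values: 1, 12 (2 points).
  x = 7: rhs = 0, matching y values: 0 (1 points).
  x = 8: rhs = 2, matching y values: none (0 points).
  x = 9: rhs = 0, matching y values: 0 (1 points).
  x = 10: rhs = 0, matching y values: 0 (1 points).
  x = 11: rhs = 8, matching y values: none (0 points).
  x = 12: rhs = 4, matching y values: 2, 11 (2 points).
Total affine count: 15.
Full point count |E(F_13)| = 15 + 1 = 16.
Hasse bound: |16 − (13+1)| = |2| = 2 ≤ 2√13 ≈ 7.2111 ✓.


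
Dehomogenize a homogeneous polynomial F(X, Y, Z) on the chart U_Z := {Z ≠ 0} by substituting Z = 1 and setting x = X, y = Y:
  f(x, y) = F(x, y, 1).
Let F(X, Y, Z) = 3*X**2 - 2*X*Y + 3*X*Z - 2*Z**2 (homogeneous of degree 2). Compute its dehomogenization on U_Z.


f(x, y) = 3*x**2 - 2*x*y + 3*x - 2

On U_Z we set Z = 1. Each monomial c·X^i·Y^j·Z^k in F becomes c·x^i·y^j·1^k = c·x^i·y^j.
Substituting Z = 1: F(X, Y, 1) = 3*x**2 - 2*x*y + 3*x - 2.
Note: deg(f) ≤ deg(F) = 2; strict inequality happens when F is divisible by Z (lost terms).


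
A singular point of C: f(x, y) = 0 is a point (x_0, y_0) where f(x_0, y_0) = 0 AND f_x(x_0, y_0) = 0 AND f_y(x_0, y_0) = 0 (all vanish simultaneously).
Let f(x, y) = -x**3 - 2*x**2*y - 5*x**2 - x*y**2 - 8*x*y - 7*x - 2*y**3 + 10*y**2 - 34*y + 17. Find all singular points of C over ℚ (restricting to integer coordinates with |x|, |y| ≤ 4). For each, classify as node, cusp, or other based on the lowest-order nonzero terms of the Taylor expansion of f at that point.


Singular points: {(-3, 2)}; classification: cusp.

Compute partial derivatives:
  f_x = -3*x**2 - 4*x*y - 10*x - y**2 - 8*y - 7.
  f_y = -2*x**2 - 2*x*y - 8*x - 6*y**2 + 20*y - 34.
Scan x_0 ∈ {−4, ..., 4}. For each x_0, f_y(x_0, y) is a polynomial in y; find its integer roots y ∈ {−4, ..., 4}, then test f_x and f at those candidates.
  x = -4: f_y(-4, y) = -6*y**2 + 28*y - 34; no integer root y with |y| ≤ 4.
  x = -3: f_y(-3, y) = -6*y**2 + 26*y - 28; vanishes at y ∈ {2}. (-3, 2): f_x = 0, f = 0 — SINGULAR.
  x = -2: f_y(-2, y) = -6*y**2 + 24*y - 26; no integer root y with |y| ≤ 4.
  x = -1: f_y(-1, y) = -6*y**2 + 22*y - 28; no integer root y with |y| ≤ 4.
  x = 0: f_y(0, y) = -6*y**2 + 20*y - 34; no integer root y with |y| ≤ 4.
  x = 1: f_y(1, y) = -6*y**2 + 18*y - 44; no integer root y with |y| ≤ 4.
  x = 2: f_y(2, y) = -6*y**2 + 16*y - 58; no integer root y with |y| ≤ 4.
  x = 3: f_y(3, y) = -6*y**2 + 14*y - 76; no integer root y with |y| ≤ 4.
  x = 4: f_y(4, y) = -6*y**2 + 12*y - 98; no integer root y with |y| ≤ 4.
Only singular point on the grid: (-3, 2).
Classify: substitute x = -3 + u, y = 2 + v and expand: f = -u**3 - 2*u**2*v - u*v**2 - 2*v**3 + v**2.
No constant or linear terms (consistent with a singular point). Quadratic part: v**2. Cubic part: -u**3 - 2*u**2*v - u*v**2 - 2*v**3.
The quadratic part v**2 is a perfect square, so there is a single (double) tangent line v = 0, i.e. y = 2. Restricting the cubic part to that line (v = 0) leaves -u**3 ≠ 0, so f is not divisible by v and the branch is v² ≈ u**3 to lowest order — this is a cusp.
Classification: cusp.


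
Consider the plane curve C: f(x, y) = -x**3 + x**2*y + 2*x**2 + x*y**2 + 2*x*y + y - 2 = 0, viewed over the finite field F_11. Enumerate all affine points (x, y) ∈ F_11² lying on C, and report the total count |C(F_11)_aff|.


Affine F_11-points: {(0, 2), (1, 2), (1, 5), (2, 4), (2, 8), (3, 0), (3, 2), (4, 3), (4, 10), (5, 0), (5, 6), (6, 3), (6, 9), (7, 1), (7, 4), (8, 1), (8, 4), (9, 7), (9, 10), (10, 1), (10, 10)}; count = 21.

For each of the 121 pairs (x, y) ∈ F_11², evaluate f(x, y) mod 11. Record the zeros.
  x = 0: [0↦9, 1↦10, 2↦0, 3↦1, 4↦2, 5↦3, 6↦4, 7↦5, 8↦6, 9↦7, 10↦8]  zeros at y ∈ {2}
  x = 1: [0↦10, 1↦4, 2↦0, 3↦9, 4↦9, 5↦0, 6↦4, 7↦10, 8↦7, 9↦6, 10↦7]  zeros at y ∈ {2, 5}
  x = 2: [0↦9, 1↦9, 2↦2, 3↦10, 4↦0, 5↦5, 6↦3, 7↦5, 8↦0, 9↦10, 10↦2]  zeros at y ∈ {4, 8}
  x = 3: [0↦0, 1↦8, 2↦0, 3↦9, 4↦2, 5↦1, 6↦6, 7↦6, 8↦1, 9↦2, 10↦9]  zeros at y ∈ {0, 2}
  x = 4: [0↦10, 1↦6, 2↦10, 3↦0, 4↦9, 5↦4, 6↦7, 7↦7, 8↦4, 9↦9, 10↦0]  zeros at y ∈ {3, 10}
  x = 5: [0↦0, 1↦8, 2↦4, 3↦10, 4↦4, 5↦8, 6↦0, 7↦2, 8↦3, 9↦3, 10↦2]  zeros at y ∈ {0, 6}
  x = 6: [0↦8, 1↦8, 2↦9, 3↦0, 4↦3, 5↦7, 6↦1, 7↦7, 8↦3, 9↦0, 10↦9]  zeros at y ∈ {3, 9}
  x = 7: [0↦6, 1↦0, 2↦8, 3↦8, 4↦0, 5↦6, 6↦4, 7↦5, 8↦9, 9↦5, 10↦4]  zeros at y ∈ {1, 4}
  x = 8: [0↦10, 1↦0, 2↦6, 3↦6, 4↦0, 5↦10, 6↦3, 7↦1, 8↦4, 9↦1, 10↦3]  zeros at y ∈ {1, 4}
  x = 9: [0↦3, 1↦2, 2↦8, 3↦10, 4↦8, 5↦2, 6↦3, 7↦0, 8↦4, 9↦4, 10↦0]  zeros at y ∈ {7, 10}
  x = 10: [0↦1, 1↦0, 2↦8, 3↦3, 4↦7, 5↦9, 6↦9, 7↦7, 8↦3, 9↦8, 10↦0]  zeros at y ∈ {1, 10}
Collecting zeros: affine points = {(0, 2), (1, 2), (1, 5), (2, 4), (2, 8), (3, 0), (3, 2), (4, 3), (4, 10), (5, 0), (5, 6), (6, 3), (6, 9), (7, 1), (7, 4), (8, 1), (8, 4), (9, 7), (9, 10), (10, 1), (10, 10)}.
Total count |C(F_11)_aff| = 21.


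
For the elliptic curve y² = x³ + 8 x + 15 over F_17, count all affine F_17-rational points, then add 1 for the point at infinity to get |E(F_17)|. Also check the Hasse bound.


Affine points = {(0, 7), (0, 10), (3, 7), (3, 10), (4, 3), (4, 14), (8, 8), (8, 9), (9, 0), (13, 2), (13, 15), (14, 7), (14, 10), (15, 5), (15, 12)}; affine count = 15; |E(F_17)| = 16.

Discriminant check: Δ ∝ 4a³ + 27b² = 4·8³ + 27·15² = 4·512 + 27·225 ≡ 14 (mod 17). Nonzero ⇒ E is nonsingular.
For each x ∈ F_17, compute rhs = x³ + 8·x + 15 mod 17, then count y ∈ F_17 with y² ≡ rhs.
  x = 0: rhs = 15, matching y values: 7, 10 (2 points).
  x = 1: rhs = 7, matching y values: none (0 points).
  x = 2: rhs = 5, matching y values: none (0 points).
  x = 3: rhs = 15, matching y values: 7, 10 (2 points).
  x = 4: rhs = 9, matching y values: 3, 14 (2 points).
  x = 5: rhs = 10, matching y values: none (0 points).
  x = 6: rhs = 7, matching y values: none (0 points).
  x = 7: rhs = 6, matching y values: none (0 points).
  x = 8: rhs = 13, matching y values: 8, 9 (2 points).
  x = 9: rhs = 0, matching y values: 0 (1 points).
  x = 10: rhs = 7, matching y values: none (0 points).
  x = 11: rhs = 6, matching y values: none (0 points).
  x = 12: rhs = 3, matching y values: none (0 points).
  x = 13: rhs = 4, matching y values: 2, 15 (2 points).
  x = 14: rhs = 15, matching y values: 7, 10 (2 points).
  x = 15: rhs = 8, matching y values: 5, 12 (2 points).
  x = 16: rhs = 6, matching y values: none (0 points).
Total affine count: 15.
Full point count |E(F_17)| = 15 + 1 = 16.
Hasse bound: |16 − (17+1)| = |-2| = 2 ≤ 2√17 ≈ 8.2462 ✓.


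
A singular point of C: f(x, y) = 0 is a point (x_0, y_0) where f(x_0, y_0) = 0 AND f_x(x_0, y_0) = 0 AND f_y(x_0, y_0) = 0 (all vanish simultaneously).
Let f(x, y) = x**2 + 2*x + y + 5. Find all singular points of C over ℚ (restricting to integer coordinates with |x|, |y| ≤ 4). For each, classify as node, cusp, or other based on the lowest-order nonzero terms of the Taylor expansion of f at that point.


No singular points in the scanned grid; C is smooth there.

Compute partial derivatives:
  f_x = 2*x + 2.
  f_y = 1.
f_y = 1 is a nonzero constant, so f_y never vanishes: no point (x, y) can satisfy f = f_x = f_y = 0. In particular no (x, y) ∈ {−4, ..., 4}² is singular; the curve is smooth.


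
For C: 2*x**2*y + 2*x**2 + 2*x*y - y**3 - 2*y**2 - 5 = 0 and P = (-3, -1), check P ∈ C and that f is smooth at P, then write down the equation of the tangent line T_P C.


Tangent line at P: -2*x + 13*y + 7 = 0.

Step 1: f(-3, -1) = 0, so P lies on C.
Step 2: partial derivatives
  f_x(x, y) = 4*x*y + 4*x + 2*y, f_y(x, y) = 2*x**2 + 2*x - 3*y**2 - 4*y.
  f_x(P) = -2, f_y(P) = 13 (gradient nonzero, so P is smooth).
Step 3: tangent line at P: -2·(x − -3) + 13·(y − -1) = 0.
Expanding: -2*x + 13*y + 7 = 0.


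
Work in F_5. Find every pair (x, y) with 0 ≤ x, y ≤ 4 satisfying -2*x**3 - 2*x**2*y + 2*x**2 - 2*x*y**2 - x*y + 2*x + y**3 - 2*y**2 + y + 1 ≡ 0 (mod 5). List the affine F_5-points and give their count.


Affine F_5-points: {(1, 4), (4, 3)}; count = 2.

For each of the 25 pairs (x, y) ∈ F_5², evaluate f(x, y) mod 5. Record the zeros.
  x = 0: [0↦1, 1↦1, 2↦3, 3↦3, 4↦2]  zeros at y ∈ ∅
  x = 1: [0↦3, 1↦3, 2↦1, 3↦3, 4↦0]  zeros at y ∈ {4}
  x = 2: [0↦2, 1↦3, 2↦3, 3↦3, 4↦4]  zeros at y ∈ ∅
  x = 3: [0↦1, 1↦4, 2↦2, 3↦1, 4↦2]  zeros at y ∈ ∅
  x = 4: [0↦3, 1↦4, 2↦1, 3↦0, 4↦2]  zeros at y ∈ {3}
Collecting zeros: affine points = {(1, 4), (4, 3)}.
Total count |C(F_5)_aff| = 2.


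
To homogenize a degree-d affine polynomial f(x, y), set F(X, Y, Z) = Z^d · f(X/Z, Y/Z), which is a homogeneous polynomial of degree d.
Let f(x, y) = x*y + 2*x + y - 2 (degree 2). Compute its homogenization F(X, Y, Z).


F(X, Y, Z) = X*Y + 2*X*Z + Y*Z - 2*Z**2

deg(f) = 2.
Substitute x = X/Z, y = Y/Z into f, then multiply by Z^2.
  monomial 1·x^1·y^1 ↦ 1·X^1·Y^1·Z^0.
  monomial 2·x^1·y^0 ↦ 2·X^1·Y^0·Z^1.
  monomial 1·x^0·y^1 ↦ 1·X^0·Y^1·Z^1.
  monomial -2·x^0·y^0 ↦ -2·X^0·Y^0·Z^2.
Collecting: F(X, Y, Z) = X*Y + 2*X*Z + Y*Z - 2*Z**2.


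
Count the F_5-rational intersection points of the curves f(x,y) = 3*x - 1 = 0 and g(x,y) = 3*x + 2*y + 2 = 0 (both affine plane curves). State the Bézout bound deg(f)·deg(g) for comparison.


Common zeros: {(2, 1)}; count = 1; Bézout bound = 1.

deg(f) = 1, deg(g) = 1, so Bézout bound = 1.
Scan x ∈ F_5. For each x, list the y ∈ F_5 with f(x, y) ≡ 0 and those with g(x, y) ≡ 0 (mod 5); the common zeros in that column are the intersection.
  x = 0: f ≡ 0 at y ∈ ∅; g ≡ 0 at y ∈ {4}; common: ∅.
  x = 1: f ≡ 0 at y ∈ ∅; g ≡ 0 at y ∈ {0}; common: ∅.
  x = 2: f ≡ 0 at y ∈ {0, 1, 2, 3, 4}; g ≡ 0 at y ∈ {1}; common: {1}.
  x = 3: f ≡ 0 at y ∈ ∅; g ≡ 0 at y ∈ {2}; common: ∅.
  x = 4: f ≡ 0 at y ∈ ∅; g ≡ 0 at y ∈ {3}; common: ∅.
Collecting: common zeros = {(2, 1)}, so the count is 1.
Comparison with the Bézout bound: 1 ≤ 1 = deg(f)·deg(g), as expected for curves with no common component (the bound is attained).


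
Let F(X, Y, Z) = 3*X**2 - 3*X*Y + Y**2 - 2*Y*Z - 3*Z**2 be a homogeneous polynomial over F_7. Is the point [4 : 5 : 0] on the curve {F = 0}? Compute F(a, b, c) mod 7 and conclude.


F(4,5,0) ≡ 6 (mod 7); P is NOT on the curve.

Evaluate F(4, 5, 0) term-by-term (mod 7).
  3*X**2 ↦ 3·16·1·1 = 48
  -3*X*Y ↦ -3·4·5·1 = -60
  Y**2 ↦ 1·1·25·1 = 25
  -2*Y*Z ↦ -2·1·5·0 = 0
  -3*Z**2 ↦ -3·1·1·0 = 0
Sum: F(4, 5, 0) = (48) + (-60) + (25) + (0) + (0) = 13.
Reducing mod 7: 13 ≡ 6 (mod 7).
Since F(a, b, c) ≡ 6 ≠ 0 (mod 7), P does NOT lie on the curve.


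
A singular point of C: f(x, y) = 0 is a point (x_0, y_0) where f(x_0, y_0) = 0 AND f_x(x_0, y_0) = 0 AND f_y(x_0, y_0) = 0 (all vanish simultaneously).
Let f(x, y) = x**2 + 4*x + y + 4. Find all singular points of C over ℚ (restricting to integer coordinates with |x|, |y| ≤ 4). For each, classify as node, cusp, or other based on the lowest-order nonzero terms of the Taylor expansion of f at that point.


No singular points in the scanned grid; C is smooth there.

Compute partial derivatives:
  f_x = 2*x + 4.
  f_y = 1.
f_y = 1 is a nonzero constant, so f_y never vanishes: no point (x, y) can satisfy f = f_x = f_y = 0. In particular no (x, y) ∈ {−4, ..., 4}² is singular; the curve is smooth.


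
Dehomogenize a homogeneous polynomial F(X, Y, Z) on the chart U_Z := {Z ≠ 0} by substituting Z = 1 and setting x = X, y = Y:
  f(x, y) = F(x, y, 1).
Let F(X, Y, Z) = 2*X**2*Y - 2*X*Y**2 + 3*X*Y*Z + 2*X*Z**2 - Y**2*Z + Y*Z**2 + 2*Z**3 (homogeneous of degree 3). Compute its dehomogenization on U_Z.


f(x, y) = 2*x**2*y - 2*x*y**2 + 3*x*y + 2*x - y**2 + y + 2

On U_Z we set Z = 1. Each monomial c·X^i·Y^j·Z^k in F becomes c·x^i·y^j·1^k = c·x^i·y^j.
Substituting Z = 1: F(X, Y, 1) = 2*x**2*y - 2*x*y**2 + 3*x*y + 2*x - y**2 + y + 2.
Note: deg(f) ≤ deg(F) = 3; strict inequality happens when F is divisible by Z (lost terms).


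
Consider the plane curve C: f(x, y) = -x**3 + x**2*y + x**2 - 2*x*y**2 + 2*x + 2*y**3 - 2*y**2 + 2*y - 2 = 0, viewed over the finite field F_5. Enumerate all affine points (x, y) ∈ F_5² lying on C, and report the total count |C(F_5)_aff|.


Affine F_5-points: {(0, 1), (0, 2), (0, 3), (1, 0), (2, 1), (3, 4), (4, 2)}; count = 7.

For each of the 25 pairs (x, y) ∈ F_5², evaluate f(x, y) mod 5. Record the zeros.
  x = 0: [0↦3, 1↦0, 2↦0, 3↦0, 4↦2]  zeros at y ∈ {1, 2, 3}
  x = 1: [0↦0, 1↦1, 2↦1, 3↦2, 4↦1]  zeros at y ∈ {0}
  x = 2: [0↦3, 1↦0, 2↦2, 3↦1, 4↦4]  zeros at y ∈ {1}
  x = 3: [0↦1, 1↦1, 2↦2, 3↦1, 4↦0]  zeros at y ∈ {4}
  x = 4: [0↦3, 1↦3, 2↦0, 3↦1, 4↦3]  zeros at y ∈ {2}
Collecting zeros: affine points = {(0, 1), (0, 2), (0, 3), (1, 0), (2, 1), (3, 4), (4, 2)}.
Total count |C(F_5)_aff| = 7.


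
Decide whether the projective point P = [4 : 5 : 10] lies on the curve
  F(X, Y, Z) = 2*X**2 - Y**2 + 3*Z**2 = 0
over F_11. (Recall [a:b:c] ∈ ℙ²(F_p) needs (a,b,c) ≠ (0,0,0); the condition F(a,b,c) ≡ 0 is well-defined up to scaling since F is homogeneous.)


F(4,5,10) ≡ 10 (mod 11); P is NOT on the curve.

Evaluate F(4, 5, 10) term-by-term (mod 11).
  2*X**2 ↦ 2·16·1·1 = 32
  -Y**2 ↦ -1·1·25·1 = -25
  3*Z**2 ↦ 3·1·1·100 = 300
Sum: F(4, 5, 10) = (32) + (-25) + (300) = 307.
Reducing mod 11: 307 ≡ 10 (mod 11).
Since F(a, b, c) ≡ 10 ≠ 0 (mod 11), P does NOT lie on the curve.


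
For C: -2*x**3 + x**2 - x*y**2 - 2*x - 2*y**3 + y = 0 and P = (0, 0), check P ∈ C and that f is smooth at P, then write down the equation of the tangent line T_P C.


Tangent line at P: -2*x + y = 0.

Step 1: f(0, 0) = 0, so P lies on C.
Step 2: partial derivatives
  f_x(x, y) = -6*x**2 + 2*x - y**2 - 2, f_y(x, y) = -2*x*y - 6*y**2 + 1.
  f_x(P) = -2, f_y(P) = 1 (gradient nonzero, so P is smooth).
Step 3: tangent line at P: -2·(x − 0) + 1·(y − 0) = 0.
Expanding: -2*x + y = 0.


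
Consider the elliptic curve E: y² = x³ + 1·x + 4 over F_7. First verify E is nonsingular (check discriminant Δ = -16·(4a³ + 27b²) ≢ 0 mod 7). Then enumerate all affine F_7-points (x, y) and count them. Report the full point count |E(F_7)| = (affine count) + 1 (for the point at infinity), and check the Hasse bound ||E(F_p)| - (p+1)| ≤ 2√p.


Affine points = {(0, 2), (0, 5), (2, 0), (4, 3), (4, 4), (5, 1), (5, 6), (6, 3), (6, 4)}; affine count = 9; |E(F_7)| = 10.

Discriminant check: Δ ∝ 4a³ + 27b² = 4·1³ + 27·4² = 4·1 + 27·16 ≡ 2 (mod 7). Nonzero ⇒ E is nonsingular.
For each x ∈ F_7, compute rhs = x³ + 1·x + 4 mod 7, then count y ∈ F_7 with y² ≡ rhs.
  x = 0: rhs = 4, matching y values: 2, 5 (2 points).
  x = 1: rhs = 6, matching y values: none (0 points).
  x = 2: rhs = 0, matching y values: 0 (1 points).
  x = 3: rhs = 6, matching y values: none (0 points).
  x = 4: rhs = 2, matching y values: 3, 4 (2 points).
  x = 5: rhs = 1, matching y values: 1, 6 (2 points).
  x = 6: rhs = 2, matching y values: 3, 4 (2 points).
Total affine count: 9.
Full point count |E(F_7)| = 9 + 1 = 10.
Hasse bound: |10 − (7+1)| = |2| = 2 ≤ 2√7 ≈ 5.2915 ✓.


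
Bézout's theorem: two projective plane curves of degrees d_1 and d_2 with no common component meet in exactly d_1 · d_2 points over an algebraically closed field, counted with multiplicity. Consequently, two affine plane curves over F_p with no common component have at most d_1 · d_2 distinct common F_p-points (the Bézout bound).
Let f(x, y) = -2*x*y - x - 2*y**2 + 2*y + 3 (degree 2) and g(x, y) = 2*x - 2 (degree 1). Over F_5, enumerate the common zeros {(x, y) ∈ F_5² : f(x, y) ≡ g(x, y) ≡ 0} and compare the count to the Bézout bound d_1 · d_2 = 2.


Common zeros: {(1, 1), (1, 4)}; count = 2; Bézout bound = 2.

deg(f) = 2, deg(g) = 1, so Bézout bound = 2.
Scan x ∈ F_5. For each x, list the y ∈ F_5 with f(x, y) ≡ 0 and those with g(x, y) ≡ 0 (mod 5); the common zeros in that column are the intersection.
  x = 0: f ≡ 0 at y ∈ ∅; g ≡ 0 at y ∈ ∅; common: ∅.
  x = 1: f ≡ 0 at y ∈ {1, 4}; g ≡ 0 at y ∈ {0, 1, 2, 3, 4}; common: {1, 4}.
  x = 2: f ≡ 0 at y ∈ ∅; g ≡ 0 at y ∈ ∅; common: ∅.
  x = 3: f ≡ 0 at y ∈ {0, 3}; g ≡ 0 at y ∈ ∅; common: ∅.
  x = 4: f ≡ 0 at y ∈ ∅; g ≡ 0 at y ∈ ∅; common: ∅.
Collecting: common zeros = {(1, 1), (1, 4)}, so the count is 2.
Comparison with the Bézout bound: 2 ≤ 2 = deg(f)·deg(g), as expected for curves with no common component (the bound is attained).


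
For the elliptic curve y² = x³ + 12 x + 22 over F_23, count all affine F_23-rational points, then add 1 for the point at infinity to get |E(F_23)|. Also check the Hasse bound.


Affine points = {(1, 9), (1, 14), (2, 10), (2, 13), (3, 4), (3, 19), (5, 0), (7, 9), (7, 14), (8, 3), (8, 20), (9, 10), (9, 13), (11, 6), (11, 17), (12, 10), (12, 13), (13, 11), (13, 12), (14, 6), (14, 17), (15, 9), (15, 14), (16, 3), (16, 20), (19, 5), (19, 18), (21, 6), (21, 17), (22, 3), (22, 20)}; affine count = 31; |E(F_23)| = 32.

Discriminant check: Δ ∝ 4a³ + 27b² = 4·12³ + 27·22² = 4·1728 + 27·484 ≡ 16 (mod 23). Nonzero ⇒ E is nonsingular.
For each x ∈ F_23, compute rhs = x³ + 12·x + 22 mod 23, then count y ∈ F_23 with y² ≡ rhs.
  x = 0: rhs = 22, matching y values: none (0 points).
  x = 1: rhs = 12, matching y values: 9, 14 (2 points).
  x = 2: rhs = 8, matching y values: 10, 13 (2 points).
  x = 3: rhs = 16, matching y values: 4, 19 (2 points).
  x = 4: rhs = 19, matching y values: none (0 points).
  x = 5: rhs = 0, matching y values: 0 (1 points).
  x = 6: rhs = 11, matching y values: none (0 points).
  x = 7: rhs = 12, matching y values: 9, 14 (2 points).
  x = 8: rhs = 9, matching y values: 3, 20 (2 points).
  x = 9: rhs = 8, matching y values: 10, 13 (2 points).
  x = 10: rhs = 15, matching y values: none (0 points).
  x = 11: rhs = 13, matching y values: 6, 17 (2 points).
  x = 12: rhs = 8, matching y values: 10, 13 (2 points).
  x = 13: rhs = 6, matching y values: 11, 12 (2 points).
  x = 14: rhs = 13, matching y values: 6, 17 (2 points).
  x = 15: rhs = 12, matching y values: 9, 14 (2 points).
  x = 16: rhs = 9, matching y values: 3, 20 (2 points).
  x = 17: rhs = 10, matching y values: none (0 points).
  x = 18: rhs = 21, matching y values: none (0 points).
  x = 19: rhs = 2, matching y values: 5, 18 (2 points).
  x = 20: rhs = 5, matching y values: none (0 points).
  x = 21: rhs = 13, matching y values: 6, 17 (2 points).
  x = 22: rhs = 9, matching y values: 3, 20 (2 points).
Total affine count: 31.
Full point count |E(F_23)| = 31 + 1 = 32.
Hasse bound: |32 − (23+1)| = |8| = 8 ≤ 2√23 ≈ 9.5917 ✓.
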